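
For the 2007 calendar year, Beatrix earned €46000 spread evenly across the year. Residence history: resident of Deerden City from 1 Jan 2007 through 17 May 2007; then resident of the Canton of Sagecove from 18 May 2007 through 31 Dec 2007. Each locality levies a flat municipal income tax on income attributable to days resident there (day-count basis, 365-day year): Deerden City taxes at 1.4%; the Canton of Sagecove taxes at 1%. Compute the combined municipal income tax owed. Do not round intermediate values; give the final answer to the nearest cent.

Deerden City, 1 Jan – 17 May 2007: 137 days → €46000 × 1.4% × 137/365 = €241.7205
The Canton of Sagecove, 18 May – 31 Dec 2007: 228 days → €46000 × 1% × 228/365 = €287.3425
Total = €529.0630

€529.06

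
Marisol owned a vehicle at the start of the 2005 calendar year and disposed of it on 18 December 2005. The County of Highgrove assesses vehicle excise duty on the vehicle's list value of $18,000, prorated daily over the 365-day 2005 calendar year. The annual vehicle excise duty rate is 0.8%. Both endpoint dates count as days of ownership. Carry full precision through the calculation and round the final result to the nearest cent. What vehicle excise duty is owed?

$138.87

Days held (1 January – 18 December 2005): 352 out of 365
Tax = $18,000 × 0.8% × 352/365 = $138.8712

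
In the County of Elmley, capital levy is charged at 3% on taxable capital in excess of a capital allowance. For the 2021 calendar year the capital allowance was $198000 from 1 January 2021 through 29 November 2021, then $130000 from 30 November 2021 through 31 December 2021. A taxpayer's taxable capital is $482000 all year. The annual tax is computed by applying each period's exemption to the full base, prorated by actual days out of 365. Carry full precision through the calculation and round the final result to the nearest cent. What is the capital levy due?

1 January – 29 November 2021: 333 days, exemption $198000 → ($482000 − $198000) × 3% × 333/365 = $7773.0411
30 November – 31 December 2021: 32 days, exemption $130000 → ($482000 − $130000) × 3% × 32/365 = $925.8082
Total = $8698.8493

$8698.85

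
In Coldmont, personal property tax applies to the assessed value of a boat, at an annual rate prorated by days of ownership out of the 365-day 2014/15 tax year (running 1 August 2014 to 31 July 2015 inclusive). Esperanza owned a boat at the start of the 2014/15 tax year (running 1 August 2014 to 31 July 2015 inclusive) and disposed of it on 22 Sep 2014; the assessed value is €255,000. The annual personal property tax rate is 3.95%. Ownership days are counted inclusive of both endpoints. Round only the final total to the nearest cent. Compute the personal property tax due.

€1,462.58

Days held (1 Aug – 22 Sep 2014): 53 out of 365
Tax = €255,000 × 3.95% × 53/365 = €1,462.5822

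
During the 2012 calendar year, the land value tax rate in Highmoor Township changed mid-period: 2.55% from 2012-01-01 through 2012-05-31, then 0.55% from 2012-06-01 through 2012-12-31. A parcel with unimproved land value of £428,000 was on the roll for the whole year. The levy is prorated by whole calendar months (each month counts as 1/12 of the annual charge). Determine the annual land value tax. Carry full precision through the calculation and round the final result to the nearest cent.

2012-01-01 to 2012-05-31: 5 months at 2.55% → £428,000 × 2.55% × 5/12 = £4,547.5000
2012-06-01 to 2012-12-31: 7 months at 0.55% → £428,000 × 0.55% × 7/12 = £1,373.1667
Total = £5,920.6667

£5,920.67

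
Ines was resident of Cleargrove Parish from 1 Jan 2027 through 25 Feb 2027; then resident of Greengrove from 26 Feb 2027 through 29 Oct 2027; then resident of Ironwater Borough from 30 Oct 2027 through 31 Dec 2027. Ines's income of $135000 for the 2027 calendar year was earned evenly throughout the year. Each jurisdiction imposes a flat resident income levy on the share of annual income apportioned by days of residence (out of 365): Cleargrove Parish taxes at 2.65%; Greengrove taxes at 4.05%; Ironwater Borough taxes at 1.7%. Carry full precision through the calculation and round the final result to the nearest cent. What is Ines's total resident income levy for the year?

Cleargrove Parish, 1 Jan – 25 Feb 2027: 56 days → $135000 × 2.65% × 56/365 = $548.8767
Greengrove, 26 Feb – 29 Oct 2027: 246 days → $135000 × 4.05% × 246/365 = $3684.9452
Ironwater Borough, 30 Oct – 31 Dec 2027: 63 days → $135000 × 1.7% × 63/365 = $396.1233
Total = $4629.9452

$4629.95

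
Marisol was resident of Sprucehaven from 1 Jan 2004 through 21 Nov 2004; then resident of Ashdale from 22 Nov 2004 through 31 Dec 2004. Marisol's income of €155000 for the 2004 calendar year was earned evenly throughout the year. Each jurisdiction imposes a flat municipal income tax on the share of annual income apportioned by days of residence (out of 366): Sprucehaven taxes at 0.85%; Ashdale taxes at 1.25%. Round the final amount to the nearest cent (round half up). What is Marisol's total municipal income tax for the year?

Sprucehaven, 1 Jan – 21 Nov 2004: 326 days → €155000 × 0.85% × 326/366 = €1173.5109
Ashdale, 22 Nov – 31 Dec 2004: 40 days → €155000 × 1.25% × 40/366 = €211.7486
Total = €1385.2596

€1385.26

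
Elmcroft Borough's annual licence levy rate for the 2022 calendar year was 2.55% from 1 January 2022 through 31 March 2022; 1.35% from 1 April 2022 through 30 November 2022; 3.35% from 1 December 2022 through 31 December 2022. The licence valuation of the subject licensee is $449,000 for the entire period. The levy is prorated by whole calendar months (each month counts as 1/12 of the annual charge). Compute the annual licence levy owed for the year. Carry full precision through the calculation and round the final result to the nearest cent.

1 January – 31 March 2022: 3 months at 2.55% → $449,000 × 2.55% × 3/12 = $2,862.3750
1 April – 30 November 2022: 8 months at 1.35% → $449,000 × 1.35% × 8/12 = $4,041.0000
1 December – 31 December 2022: 1 month at 3.35% → $449,000 × 3.35% × 1/12 = $1,253.4583
Total = $8,156.8333

$8,156.83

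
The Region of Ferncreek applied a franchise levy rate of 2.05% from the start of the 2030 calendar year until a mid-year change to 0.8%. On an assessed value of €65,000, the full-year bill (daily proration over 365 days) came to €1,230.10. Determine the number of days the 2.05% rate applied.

319 days

Let d = days at the first rate; then 365 − d days at the second rate.
€65,000 × [2.05%·d + 0.8%·(365−d)] / 365 = €1,230.10
Solving gives d = 319, so the new rate took effect on November 16, 2030.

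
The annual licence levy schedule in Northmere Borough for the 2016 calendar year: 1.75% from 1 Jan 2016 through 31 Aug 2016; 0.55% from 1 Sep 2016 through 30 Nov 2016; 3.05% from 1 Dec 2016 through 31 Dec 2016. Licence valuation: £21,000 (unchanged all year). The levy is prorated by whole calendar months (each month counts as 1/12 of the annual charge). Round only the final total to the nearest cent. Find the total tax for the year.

1 Jan – 31 Aug 2016: 8 months at 1.75% → £21,000 × 1.75% × 8/12 = £245.0000
1 Sep – 30 Nov 2016: 3 months at 0.55% → £21,000 × 0.55% × 3/12 = £28.8750
1 Dec – 31 Dec 2016: 1 month at 3.05% → £21,000 × 3.05% × 1/12 = £53.3750
Total = £327.2500

£327.25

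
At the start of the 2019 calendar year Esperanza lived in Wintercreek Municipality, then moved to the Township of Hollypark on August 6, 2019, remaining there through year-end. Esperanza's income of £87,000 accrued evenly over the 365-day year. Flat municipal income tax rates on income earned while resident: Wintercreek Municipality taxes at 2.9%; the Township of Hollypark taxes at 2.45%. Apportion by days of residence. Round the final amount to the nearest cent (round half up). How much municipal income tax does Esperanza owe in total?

Wintercreek Municipality, January 1 – August 5, 2019: 217 days → £87,000 × 2.9% × 217/365 = £1,499.9753
The Township of Hollypark, August 6 – December 31, 2019: 148 days → £87,000 × 2.45% × 148/365 = £864.2795
Total = £2,364.2548

£2,364.25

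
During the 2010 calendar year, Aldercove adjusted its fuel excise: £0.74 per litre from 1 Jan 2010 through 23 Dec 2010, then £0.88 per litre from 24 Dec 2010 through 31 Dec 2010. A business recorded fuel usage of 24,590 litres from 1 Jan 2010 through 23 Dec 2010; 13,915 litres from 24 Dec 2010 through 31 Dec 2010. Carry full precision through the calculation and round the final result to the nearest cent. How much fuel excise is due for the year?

£30441.80

1 Jan – 23 Dec 2010: 24,590 litres at £0.74/litre → £18196.60
24 Dec – 31 Dec 2010: 13,915 litres at £0.88/litre → £12245.20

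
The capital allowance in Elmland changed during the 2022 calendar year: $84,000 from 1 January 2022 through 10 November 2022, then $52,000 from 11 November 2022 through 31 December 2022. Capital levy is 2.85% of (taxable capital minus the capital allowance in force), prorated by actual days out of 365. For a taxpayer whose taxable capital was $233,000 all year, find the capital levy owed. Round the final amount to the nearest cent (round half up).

1 January – 10 November 2022: 314 days, exemption $84,000 → ($233,000 − $84,000) × 2.85% × 314/365 = $3,653.1534
11 November – 31 December 2022: 51 days, exemption $52,000 → ($233,000 − $52,000) × 2.85% × 51/365 = $720.7767
Total = $4,373.9301

$4,373.93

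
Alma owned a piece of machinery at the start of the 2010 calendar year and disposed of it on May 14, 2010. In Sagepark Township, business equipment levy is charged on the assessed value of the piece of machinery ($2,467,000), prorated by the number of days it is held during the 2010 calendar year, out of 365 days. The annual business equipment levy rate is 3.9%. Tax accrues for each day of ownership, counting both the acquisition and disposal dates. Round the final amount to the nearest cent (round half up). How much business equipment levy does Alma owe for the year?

Days held (January 1 – May 14, 2010): 134 out of 365
Tax = $2,467,000 × 3.9% × 134/365 = $35,322.0329

$35,322.03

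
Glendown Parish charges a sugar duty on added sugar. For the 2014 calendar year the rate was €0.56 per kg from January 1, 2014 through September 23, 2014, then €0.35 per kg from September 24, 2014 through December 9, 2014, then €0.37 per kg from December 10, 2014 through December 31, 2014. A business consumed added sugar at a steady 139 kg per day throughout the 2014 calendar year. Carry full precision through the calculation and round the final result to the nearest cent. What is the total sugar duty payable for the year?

€25582.95

January 1 – September 23, 2014: 266 days × 139 kg/day = 36,974 kg at €0.56/kg → €20705.44
September 24 – December 9, 2014: 77 days × 139 kg/day = 10,703 kg at €0.35/kg → €3746.05
December 10 – December 31, 2014: 22 days × 139 kg/day = 3,058 kg at €0.37/kg → €1131.46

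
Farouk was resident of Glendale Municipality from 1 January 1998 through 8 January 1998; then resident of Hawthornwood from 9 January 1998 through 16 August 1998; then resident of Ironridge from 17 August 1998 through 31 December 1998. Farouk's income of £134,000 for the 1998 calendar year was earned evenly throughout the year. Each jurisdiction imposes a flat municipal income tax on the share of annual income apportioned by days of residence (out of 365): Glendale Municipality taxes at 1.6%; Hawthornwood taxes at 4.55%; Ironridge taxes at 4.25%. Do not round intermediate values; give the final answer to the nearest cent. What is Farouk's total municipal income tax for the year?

£5,859.47

Glendale Municipality, 1 January – 8 January 1998: 8 days → £134,000 × 1.6% × 8/365 = £46.9918
Hawthornwood, 9 January – 16 August 1998: 220 days → £134,000 × 4.55% × 220/365 = £3,674.9041
Ironridge, 17 August – 31 December 1998: 137 days → £134,000 × 4.25% × 137/365 = £2,137.5753
Total = £5,859.4712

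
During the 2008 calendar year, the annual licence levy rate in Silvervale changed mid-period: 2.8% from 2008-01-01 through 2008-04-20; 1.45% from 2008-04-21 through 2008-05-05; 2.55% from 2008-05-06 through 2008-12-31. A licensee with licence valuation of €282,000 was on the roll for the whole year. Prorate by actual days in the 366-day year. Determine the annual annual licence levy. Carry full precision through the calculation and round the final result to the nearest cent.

€7,277.68

2008-01-01 to 2008-04-20: 111 days at 2.8% → €282,000 × 2.8% × 111/366 = €2,394.6885
2008-04-21 to 2008-05-05: 15 days at 1.45% → €282,000 × 1.45% × 15/366 = €167.5820
2008-05-06 to 2008-12-31: 240 days at 2.55% → €282,000 × 2.55% × 240/366 = €4,715.4098
Total = €7,277.6803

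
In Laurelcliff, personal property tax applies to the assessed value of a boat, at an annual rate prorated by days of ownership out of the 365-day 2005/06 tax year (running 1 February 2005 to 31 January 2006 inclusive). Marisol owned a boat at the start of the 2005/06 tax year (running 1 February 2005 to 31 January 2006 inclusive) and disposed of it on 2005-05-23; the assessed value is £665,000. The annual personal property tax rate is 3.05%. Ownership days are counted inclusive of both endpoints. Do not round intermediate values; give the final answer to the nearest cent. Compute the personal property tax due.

Days held (2005-02-01 to 2005-05-23): 112 out of 365
Tax = £665,000 × 3.05% × 112/365 = £6,223.6712

£6,223.67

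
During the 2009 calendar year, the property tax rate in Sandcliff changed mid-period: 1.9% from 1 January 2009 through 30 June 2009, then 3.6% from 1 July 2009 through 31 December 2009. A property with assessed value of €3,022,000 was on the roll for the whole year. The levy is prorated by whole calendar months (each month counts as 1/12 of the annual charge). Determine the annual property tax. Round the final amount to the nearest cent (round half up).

€83,105.00

1 January – 30 June 2009: 6 months at 1.9% → €3,022,000 × 1.9% × 6/12 = €28,709.0000
1 July – 31 December 2009: 6 months at 3.6% → €3,022,000 × 3.6% × 6/12 = €54,396.0000
Total = €83,105.0000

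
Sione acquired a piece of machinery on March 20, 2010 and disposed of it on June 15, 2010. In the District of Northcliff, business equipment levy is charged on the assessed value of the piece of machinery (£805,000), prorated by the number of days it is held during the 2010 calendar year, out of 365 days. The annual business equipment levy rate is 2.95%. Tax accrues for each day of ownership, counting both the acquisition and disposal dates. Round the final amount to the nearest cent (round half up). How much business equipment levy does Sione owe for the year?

£5,725.42

Days held (March 20 – June 15, 2010): 88 out of 365
Tax = £805,000 × 2.95% × 88/365 = £5,725.4247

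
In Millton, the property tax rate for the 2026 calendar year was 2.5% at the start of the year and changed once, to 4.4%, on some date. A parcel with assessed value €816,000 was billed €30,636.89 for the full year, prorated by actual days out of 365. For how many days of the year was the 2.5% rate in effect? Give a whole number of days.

Let d = days at the first rate; then 365 − d days at the second rate.
€816,000 × [2.5%·d + 4.4%·(365−d)] / 365 = €30,636.89
Solving gives d = 124, so the new rate took effect on May 5, 2026.

124 days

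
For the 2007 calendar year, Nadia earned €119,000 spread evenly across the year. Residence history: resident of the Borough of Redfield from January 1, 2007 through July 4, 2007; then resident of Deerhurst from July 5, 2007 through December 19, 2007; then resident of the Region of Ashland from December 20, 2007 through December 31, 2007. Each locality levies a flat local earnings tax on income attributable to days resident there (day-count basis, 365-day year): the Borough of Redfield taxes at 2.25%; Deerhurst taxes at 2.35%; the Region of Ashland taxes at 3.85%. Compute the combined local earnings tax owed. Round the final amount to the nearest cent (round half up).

€2,794.87

The Borough of Redfield, January 1 – July 4, 2007: 185 days → €119,000 × 2.25% × 185/365 = €1,357.0890
Deerhurst, July 5 – December 19, 2007: 168 days → €119,000 × 2.35% × 168/365 = €1,287.1562
The Region of Ashland, December 20 – December 31, 2007: 12 days → €119,000 × 3.85% × 12/365 = €150.6247
Total = €2,794.8699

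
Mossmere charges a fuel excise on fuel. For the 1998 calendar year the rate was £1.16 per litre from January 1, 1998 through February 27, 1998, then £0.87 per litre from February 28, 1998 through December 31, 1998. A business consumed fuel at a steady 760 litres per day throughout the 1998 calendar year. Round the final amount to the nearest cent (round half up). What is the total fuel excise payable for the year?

£254,121.20

January 1 – February 27, 1998: 58 days × 760 litres/day = 44,080 litres at £1.16/litre → £51,132.80
February 28 – December 31, 1998: 307 days × 760 litres/day = 233,320 litres at £0.87/litre → £202,988.40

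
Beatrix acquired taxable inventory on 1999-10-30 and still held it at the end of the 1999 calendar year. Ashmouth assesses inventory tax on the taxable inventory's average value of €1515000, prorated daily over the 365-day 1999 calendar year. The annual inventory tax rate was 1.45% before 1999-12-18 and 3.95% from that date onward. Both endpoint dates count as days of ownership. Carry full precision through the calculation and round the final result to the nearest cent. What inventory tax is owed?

1999-10-30 to 1999-12-17: 49 days at 1.45% → €1515000 × 1.45% × 49/365 = €2949.0616
1999-12-18 to 1999-12-31: 14 days at 3.95% → €1515000 × 3.95% × 14/365 = €2295.3288
Total = €5244.3904

€5244.39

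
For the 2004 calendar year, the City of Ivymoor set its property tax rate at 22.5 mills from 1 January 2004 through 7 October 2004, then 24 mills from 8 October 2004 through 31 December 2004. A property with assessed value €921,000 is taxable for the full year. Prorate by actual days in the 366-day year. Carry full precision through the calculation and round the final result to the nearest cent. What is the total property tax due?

€21,043.34

1 January – 7 October 2004: 281 days at 22.5 mills → €921,000 × 2.25% × 281/366 = €15,909.8975
8 October – 31 December 2004: 85 days at 24 mills → €921,000 × 2.4% × 85/366 = €5,133.4426
Total = €21,043.3402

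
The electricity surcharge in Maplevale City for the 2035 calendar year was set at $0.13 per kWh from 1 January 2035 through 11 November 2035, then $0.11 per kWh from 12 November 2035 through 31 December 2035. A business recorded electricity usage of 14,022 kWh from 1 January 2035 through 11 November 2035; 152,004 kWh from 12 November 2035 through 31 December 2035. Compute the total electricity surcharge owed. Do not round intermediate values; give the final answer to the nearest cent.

$18543.30

1 January – 11 November 2035: 14,022 kWh at $0.13/kWh → $1822.86
12 November – 31 December 2035: 152,004 kWh at $0.11/kWh → $16720.44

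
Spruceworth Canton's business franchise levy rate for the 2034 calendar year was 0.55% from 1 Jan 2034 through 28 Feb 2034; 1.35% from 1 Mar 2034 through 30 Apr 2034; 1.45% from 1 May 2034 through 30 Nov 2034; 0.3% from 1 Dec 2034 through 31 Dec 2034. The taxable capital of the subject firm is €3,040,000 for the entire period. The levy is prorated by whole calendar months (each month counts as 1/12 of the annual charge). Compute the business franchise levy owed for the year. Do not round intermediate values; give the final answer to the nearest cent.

€36,100.00

1 Jan – 28 Feb 2034: 2 months at 0.55% → €3,040,000 × 0.55% × 2/12 = €2,786.6667
1 Mar – 30 Apr 2034: 2 months at 1.35% → €3,040,000 × 1.35% × 2/12 = €6,840.0000
1 May – 30 Nov 2034: 7 months at 1.45% → €3,040,000 × 1.45% × 7/12 = €25,713.3333
1 Dec – 31 Dec 2034: 1 month at 0.3% → €3,040,000 × 0.3% × 1/12 = €760.0000
Total = €36,100.0000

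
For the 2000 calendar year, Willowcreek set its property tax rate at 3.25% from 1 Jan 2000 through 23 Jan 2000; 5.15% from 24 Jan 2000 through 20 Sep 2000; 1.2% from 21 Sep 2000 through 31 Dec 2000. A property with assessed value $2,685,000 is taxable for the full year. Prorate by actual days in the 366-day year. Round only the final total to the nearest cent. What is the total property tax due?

$105,514.63

1 Jan – 23 Jan 2000: 23 days at 3.25% → $2,685,000 × 3.25% × 23/366 = $5,483.7090
24 Jan – 20 Sep 2000: 241 days at 5.15% → $2,685,000 × 5.15% × 241/366 = $91,051.5779
21 Sep – 31 Dec 2000: 102 days at 1.2% → $2,685,000 × 1.2% × 102/366 = $8,979.3443
Total = $105,514.6311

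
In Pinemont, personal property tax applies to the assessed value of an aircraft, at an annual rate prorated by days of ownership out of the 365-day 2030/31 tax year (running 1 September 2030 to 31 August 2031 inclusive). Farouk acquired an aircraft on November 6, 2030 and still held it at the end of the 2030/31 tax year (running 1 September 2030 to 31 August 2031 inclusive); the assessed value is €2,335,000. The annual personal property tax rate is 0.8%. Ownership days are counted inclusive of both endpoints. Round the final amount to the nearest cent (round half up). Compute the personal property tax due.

€15,302.25

Days held (November 6, 2030 – August 31, 2031): 299 out of 365
Tax = €2,335,000 × 0.8% × 299/365 = €15,302.2466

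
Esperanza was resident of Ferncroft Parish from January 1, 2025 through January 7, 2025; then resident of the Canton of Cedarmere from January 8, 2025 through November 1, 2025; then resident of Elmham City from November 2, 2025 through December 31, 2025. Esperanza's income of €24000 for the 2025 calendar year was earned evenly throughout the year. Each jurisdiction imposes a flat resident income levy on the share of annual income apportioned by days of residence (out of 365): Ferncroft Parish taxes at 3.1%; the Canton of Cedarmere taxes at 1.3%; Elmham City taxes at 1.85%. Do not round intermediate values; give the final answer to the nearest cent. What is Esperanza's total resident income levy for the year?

Ferncroft Parish, January 1 – January 7, 2025: 7 days → €24000 × 3.1% × 7/365 = €14.2685
The Canton of Cedarmere, January 8 – November 1, 2025: 298 days → €24000 × 1.3% × 298/365 = €254.7288
Elmham City, November 2 – December 31, 2025: 60 days → €24000 × 1.85% × 60/365 = €72.9863
Total = €341.9836

€341.98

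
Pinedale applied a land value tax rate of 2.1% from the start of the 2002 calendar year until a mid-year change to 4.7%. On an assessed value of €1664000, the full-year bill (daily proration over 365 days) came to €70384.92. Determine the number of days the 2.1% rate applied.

Let d = days at the first rate; then 365 − d days at the second rate.
€1664000 × [2.1%·d + 4.7%·(365−d)] / 365 = €70384.92
Solving gives d = 66, so the new rate took effect on 8 Mar 2002.

66 days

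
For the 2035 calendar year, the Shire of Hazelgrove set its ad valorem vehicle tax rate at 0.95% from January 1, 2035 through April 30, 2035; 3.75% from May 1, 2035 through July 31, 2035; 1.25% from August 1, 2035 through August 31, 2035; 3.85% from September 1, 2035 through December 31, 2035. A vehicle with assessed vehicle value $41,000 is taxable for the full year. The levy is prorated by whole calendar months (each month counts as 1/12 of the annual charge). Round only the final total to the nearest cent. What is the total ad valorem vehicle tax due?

January 1 – April 30, 2035: 4 months at 0.95% → $41,000 × 0.95% × 4/12 = $129.8333
May 1 – July 31, 2035: 3 months at 3.75% → $41,000 × 3.75% × 3/12 = $384.3750
August 1 – August 31, 2035: 1 month at 1.25% → $41,000 × 1.25% × 1/12 = $42.7083
September 1 – December 31, 2035: 4 months at 3.85% → $41,000 × 3.85% × 4/12 = $526.1667
Total = $1,083.0833

$1,083.08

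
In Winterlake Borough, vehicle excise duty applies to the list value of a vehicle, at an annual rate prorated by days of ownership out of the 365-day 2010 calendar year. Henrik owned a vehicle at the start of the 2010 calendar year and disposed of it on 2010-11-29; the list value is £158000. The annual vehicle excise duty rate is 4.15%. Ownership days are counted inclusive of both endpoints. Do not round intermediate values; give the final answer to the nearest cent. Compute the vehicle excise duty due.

Days held (2010-01-01 to 2010-11-29): 333 out of 365
Tax = £158000 × 4.15% × 333/365 = £5982.1397

£5982.14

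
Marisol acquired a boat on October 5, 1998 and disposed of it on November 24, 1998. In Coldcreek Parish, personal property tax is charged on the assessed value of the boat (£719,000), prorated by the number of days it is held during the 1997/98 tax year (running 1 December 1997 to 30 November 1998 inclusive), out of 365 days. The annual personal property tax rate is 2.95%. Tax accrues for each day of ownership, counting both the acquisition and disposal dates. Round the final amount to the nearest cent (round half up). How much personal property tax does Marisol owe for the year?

£2,963.66

Days held (October 5 – November 24, 1998): 51 out of 365
Tax = £719,000 × 2.95% × 51/365 = £2,963.6589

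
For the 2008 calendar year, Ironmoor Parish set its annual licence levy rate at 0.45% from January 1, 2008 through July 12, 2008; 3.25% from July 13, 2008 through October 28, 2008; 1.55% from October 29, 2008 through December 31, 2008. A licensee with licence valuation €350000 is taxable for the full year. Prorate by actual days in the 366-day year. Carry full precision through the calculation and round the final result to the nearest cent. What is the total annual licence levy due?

January 1 – July 12, 2008: 194 days at 0.45% → €350000 × 0.45% × 194/366 = €834.8361
July 13 – October 28, 2008: 108 days at 3.25% → €350000 × 3.25% × 108/366 = €3356.5574
October 29 – December 31, 2008: 64 days at 1.55% → €350000 × 1.55% × 64/366 = €948.6339
Total = €5140.0273

€5140.03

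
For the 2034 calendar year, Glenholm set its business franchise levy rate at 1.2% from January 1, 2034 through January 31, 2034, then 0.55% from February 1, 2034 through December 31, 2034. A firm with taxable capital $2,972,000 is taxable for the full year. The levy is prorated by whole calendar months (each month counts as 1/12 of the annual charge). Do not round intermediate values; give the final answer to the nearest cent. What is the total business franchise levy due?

$17,955.83

January 1 – January 31, 2034: 1 month at 1.2% → $2,972,000 × 1.2% × 1/12 = $2,972.0000
February 1 – December 31, 2034: 11 months at 0.55% → $2,972,000 × 0.55% × 11/12 = $14,983.8333
Total = $17,955.8333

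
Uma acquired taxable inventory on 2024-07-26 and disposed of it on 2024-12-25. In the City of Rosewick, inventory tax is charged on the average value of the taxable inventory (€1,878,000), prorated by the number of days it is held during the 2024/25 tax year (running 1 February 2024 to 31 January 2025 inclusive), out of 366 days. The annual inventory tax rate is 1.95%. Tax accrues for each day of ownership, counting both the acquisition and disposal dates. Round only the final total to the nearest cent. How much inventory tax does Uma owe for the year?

€15,308.78

Days held (2024-07-26 to 2024-12-25): 153 out of 366
Tax = €1,878,000 × 1.95% × 153/366 = €15,308.7787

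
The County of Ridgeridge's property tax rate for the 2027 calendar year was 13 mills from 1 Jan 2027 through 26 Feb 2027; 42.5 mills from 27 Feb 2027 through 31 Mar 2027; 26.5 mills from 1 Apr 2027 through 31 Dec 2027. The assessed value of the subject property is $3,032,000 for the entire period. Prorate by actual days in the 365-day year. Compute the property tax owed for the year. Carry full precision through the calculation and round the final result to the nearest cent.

1 Jan – 26 Feb 2027: 57 days at 13 mills → $3,032,000 × 1.3% × 57/365 = $6,155.3753
27 Feb – 31 Mar 2027: 33 days at 42.5 mills → $3,032,000 × 4.25% × 33/365 = $11,650.3562
1 Apr – 31 Dec 2027: 275 days at 26.5 mills → $3,032,000 × 2.65% × 275/365 = $60,536.1644
Total = $78,341.8959

$78,341.90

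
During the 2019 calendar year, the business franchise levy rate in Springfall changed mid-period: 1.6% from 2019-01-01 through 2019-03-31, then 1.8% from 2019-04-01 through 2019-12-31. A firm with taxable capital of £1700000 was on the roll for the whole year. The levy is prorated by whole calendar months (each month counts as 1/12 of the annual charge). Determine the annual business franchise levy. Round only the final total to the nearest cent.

£29750.00

2019-01-01 to 2019-03-31: 3 months at 1.6% → £1700000 × 1.6% × 3/12 = £6800.0000
2019-04-01 to 2019-12-31: 9 months at 1.8% → £1700000 × 1.8% × 9/12 = £22950.0000
Total = £29750.0000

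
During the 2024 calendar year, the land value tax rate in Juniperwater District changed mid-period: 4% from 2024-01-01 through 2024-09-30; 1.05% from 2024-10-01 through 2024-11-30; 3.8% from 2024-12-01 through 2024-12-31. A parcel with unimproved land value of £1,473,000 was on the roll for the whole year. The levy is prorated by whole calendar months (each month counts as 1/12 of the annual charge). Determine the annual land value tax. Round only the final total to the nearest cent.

£51,432.25

2024-01-01 to 2024-09-30: 9 months at 4% → £1,473,000 × 4% × 9/12 = £44,190.0000
2024-10-01 to 2024-11-30: 2 months at 1.05% → £1,473,000 × 1.05% × 2/12 = £2,577.7500
2024-12-01 to 2024-12-31: 1 month at 3.8% → £1,473,000 × 3.8% × 1/12 = £4,664.5000
Total = £51,432.2500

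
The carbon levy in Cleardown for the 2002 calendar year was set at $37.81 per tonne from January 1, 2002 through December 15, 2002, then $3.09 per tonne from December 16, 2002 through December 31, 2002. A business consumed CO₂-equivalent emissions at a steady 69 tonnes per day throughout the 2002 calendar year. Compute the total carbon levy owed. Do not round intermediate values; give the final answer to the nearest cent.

$913913.97

January 1 – December 15, 2002: 349 days × 69 tonnes/day = 24,081 tonnes at $37.81/tonne → $910502.61
December 16 – December 31, 2002: 16 days × 69 tonnes/day = 1,104 tonnes at $3.09/tonne → $3411.36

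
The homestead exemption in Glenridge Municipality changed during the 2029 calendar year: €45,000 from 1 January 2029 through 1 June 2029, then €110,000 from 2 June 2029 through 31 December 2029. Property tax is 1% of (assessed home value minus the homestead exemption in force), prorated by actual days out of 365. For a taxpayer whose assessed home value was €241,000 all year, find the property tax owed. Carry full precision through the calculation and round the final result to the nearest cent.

1 January – 1 June 2029: 152 days, exemption €45,000 → (€241,000 − €45,000) × 1% × 152/365 = €816.2192
2 June – 31 December 2029: 213 days, exemption €110,000 → (€241,000 − €110,000) × 1% × 213/365 = €764.4658
Total = €1,580.6849

€1,580.68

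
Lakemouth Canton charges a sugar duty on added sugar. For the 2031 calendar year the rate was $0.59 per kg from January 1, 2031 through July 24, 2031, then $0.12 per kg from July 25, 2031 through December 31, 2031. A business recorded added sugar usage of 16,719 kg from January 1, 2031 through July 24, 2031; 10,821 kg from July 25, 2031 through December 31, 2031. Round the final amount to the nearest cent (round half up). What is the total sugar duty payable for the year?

January 1 – July 24, 2031: 16,719 kg at $0.59/kg → $9864.21
July 25 – December 31, 2031: 10,821 kg at $0.12/kg → $1298.52

$11162.73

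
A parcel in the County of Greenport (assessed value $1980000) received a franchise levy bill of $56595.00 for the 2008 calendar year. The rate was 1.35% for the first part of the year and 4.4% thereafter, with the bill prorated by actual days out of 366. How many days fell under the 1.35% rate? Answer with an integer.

Let d = days at the first rate; then 366 − d days at the second rate.
$1980000 × [1.35%·d + 4.4%·(366−d)] / 366 = $56595.00
Solving gives d = 185, so the new rate took effect on 4 Jul 2008.

185 days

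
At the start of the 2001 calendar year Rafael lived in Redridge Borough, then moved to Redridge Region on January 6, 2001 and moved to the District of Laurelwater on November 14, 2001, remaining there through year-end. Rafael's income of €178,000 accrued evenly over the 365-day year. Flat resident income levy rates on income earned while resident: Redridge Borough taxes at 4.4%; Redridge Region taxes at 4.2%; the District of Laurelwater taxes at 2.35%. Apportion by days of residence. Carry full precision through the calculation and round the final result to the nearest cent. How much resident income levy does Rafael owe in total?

€7,047.82

Redridge Borough, January 1 – January 5, 2001: 5 days → €178,000 × 4.4% × 5/365 = €107.2877
Redridge Region, January 6 – November 13, 2001: 312 days → €178,000 × 4.2% × 312/365 = €6,390.4438
The District of Laurelwater, November 14 – December 31, 2001: 48 days → €178,000 × 2.35% × 48/365 = €550.0932
Total = €7,047.8247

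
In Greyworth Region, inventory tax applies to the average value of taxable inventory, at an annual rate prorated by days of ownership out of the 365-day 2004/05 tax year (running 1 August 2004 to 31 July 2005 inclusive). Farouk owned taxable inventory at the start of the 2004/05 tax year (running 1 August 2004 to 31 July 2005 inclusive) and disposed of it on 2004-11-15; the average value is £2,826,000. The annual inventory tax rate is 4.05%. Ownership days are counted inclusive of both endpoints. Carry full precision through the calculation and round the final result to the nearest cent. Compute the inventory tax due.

£33,551.98

Days held (2004-08-01 to 2004-11-15): 107 out of 365
Tax = £2,826,000 × 4.05% × 107/365 = £33,551.9753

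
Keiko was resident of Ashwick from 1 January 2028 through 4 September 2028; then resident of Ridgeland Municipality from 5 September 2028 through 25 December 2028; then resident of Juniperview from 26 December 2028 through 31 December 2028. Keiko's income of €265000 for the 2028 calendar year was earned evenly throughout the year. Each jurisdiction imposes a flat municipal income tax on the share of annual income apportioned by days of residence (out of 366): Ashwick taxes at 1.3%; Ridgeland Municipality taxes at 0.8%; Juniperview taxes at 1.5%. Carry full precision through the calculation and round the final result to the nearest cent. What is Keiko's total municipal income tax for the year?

€3048.22

Ashwick, 1 January – 4 September 2028: 248 days → €265000 × 1.3% × 248/366 = €2334.3169
Ridgeland Municipality, 5 September – 25 December 2028: 112 days → €265000 × 0.8% × 112/366 = €648.7432
Juniperview, 26 December – 31 December 2028: 6 days → €265000 × 1.5% × 6/366 = €65.1639
Total = €3048.2240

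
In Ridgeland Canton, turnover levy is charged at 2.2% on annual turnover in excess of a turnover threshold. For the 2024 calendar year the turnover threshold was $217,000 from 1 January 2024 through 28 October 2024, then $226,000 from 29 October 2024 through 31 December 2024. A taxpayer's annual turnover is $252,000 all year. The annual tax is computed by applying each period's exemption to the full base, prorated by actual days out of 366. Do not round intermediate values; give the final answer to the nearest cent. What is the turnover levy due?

$735.38

1 January – 28 October 2024: 302 days, exemption $217,000 → ($252,000 − $217,000) × 2.2% × 302/366 = $635.3552
29 October – 31 December 2024: 64 days, exemption $226,000 → ($252,000 − $226,000) × 2.2% × 64/366 = $100.0219
Total = $735.3770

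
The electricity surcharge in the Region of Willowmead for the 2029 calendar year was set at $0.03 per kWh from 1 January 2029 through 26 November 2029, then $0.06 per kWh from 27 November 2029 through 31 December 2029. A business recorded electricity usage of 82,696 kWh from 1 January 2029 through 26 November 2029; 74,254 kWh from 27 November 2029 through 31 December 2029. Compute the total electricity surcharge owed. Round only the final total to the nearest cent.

1 January – 26 November 2029: 82,696 kWh at $0.03/kWh → $2,480.88
27 November – 31 December 2029: 74,254 kWh at $0.06/kWh → $4,455.24

$6,936.12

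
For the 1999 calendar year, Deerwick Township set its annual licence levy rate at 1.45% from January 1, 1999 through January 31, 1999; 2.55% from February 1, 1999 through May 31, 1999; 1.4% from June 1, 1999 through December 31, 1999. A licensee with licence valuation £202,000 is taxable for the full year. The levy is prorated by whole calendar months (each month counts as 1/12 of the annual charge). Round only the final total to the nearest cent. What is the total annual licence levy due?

£3,610.75

January 1 – January 31, 1999: 1 month at 1.45% → £202,000 × 1.45% × 1/12 = £244.0833
February 1 – May 31, 1999: 4 months at 2.55% → £202,000 × 2.55% × 4/12 = £1,717.0000
June 1 – December 31, 1999: 7 months at 1.4% → £202,000 × 1.4% × 7/12 = £1,649.6667
Total = £3,610.7500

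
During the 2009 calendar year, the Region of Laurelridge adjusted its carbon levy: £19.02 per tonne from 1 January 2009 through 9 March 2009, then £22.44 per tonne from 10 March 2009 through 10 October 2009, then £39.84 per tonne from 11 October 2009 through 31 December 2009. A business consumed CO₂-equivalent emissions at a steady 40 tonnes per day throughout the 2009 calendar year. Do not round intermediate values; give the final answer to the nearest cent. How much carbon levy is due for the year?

1 January – 9 March 2009: 68 days × 40 tonnes/day = 2,720 tonnes at £19.02/tonne → £51,734.40
10 March – 10 October 2009: 215 days × 40 tonnes/day = 8,600 tonnes at £22.44/tonne → £192,984.00
11 October – 31 December 2009: 82 days × 40 tonnes/day = 3,280 tonnes at £39.84/tonne → £130,675.20

£375,393.60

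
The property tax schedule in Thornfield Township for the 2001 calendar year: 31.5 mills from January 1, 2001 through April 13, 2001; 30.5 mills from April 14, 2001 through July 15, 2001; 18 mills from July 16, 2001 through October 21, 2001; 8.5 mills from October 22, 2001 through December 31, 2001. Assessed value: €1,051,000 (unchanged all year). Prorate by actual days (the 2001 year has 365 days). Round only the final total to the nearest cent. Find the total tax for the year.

€24,327.05

January 1 – April 13, 2001: 103 days at 31.5 mills → €1,051,000 × 3.15% × 103/365 = €9,342.3822
April 14 – July 15, 2001: 93 days at 30.5 mills → €1,051,000 × 3.05% × 93/365 = €8,167.5658
July 16 – October 21, 2001: 98 days at 18 mills → €1,051,000 × 1.8% × 98/365 = €5,079.3534
October 22 – December 31, 2001: 71 days at 8.5 mills → €1,051,000 × 0.85% × 71/365 = €1,737.7493
Total = €24,327.0507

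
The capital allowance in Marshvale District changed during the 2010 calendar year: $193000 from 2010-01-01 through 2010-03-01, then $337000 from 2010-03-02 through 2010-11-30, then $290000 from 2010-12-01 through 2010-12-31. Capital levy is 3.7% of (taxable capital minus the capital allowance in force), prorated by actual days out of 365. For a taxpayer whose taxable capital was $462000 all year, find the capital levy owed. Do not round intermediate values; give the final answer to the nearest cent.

2010-01-01 to 2010-03-01: 60 days, exemption $193000 → ($462000 − $193000) × 3.7% × 60/365 = $1636.1096
2010-03-02 to 2010-11-30: 274 days, exemption $337000 → ($462000 − $337000) × 3.7% × 274/365 = $3471.9178
2010-12-01 to 2010-12-31: 31 days, exemption $290000 → ($462000 − $290000) × 3.7% × 31/365 = $540.5041
Total = $5648.5315

$5648.53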